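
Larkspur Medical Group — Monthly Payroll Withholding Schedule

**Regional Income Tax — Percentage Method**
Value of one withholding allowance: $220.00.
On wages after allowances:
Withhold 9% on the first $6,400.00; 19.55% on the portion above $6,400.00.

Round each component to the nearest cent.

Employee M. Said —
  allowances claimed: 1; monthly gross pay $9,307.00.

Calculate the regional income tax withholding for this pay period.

$1,101.31

Regional Income Tax: taxable = $9,307.00 − 1×$220.00 = $9,087.00
  $576.00 + 19.55% × ($9,087.00 − $6,400.00) = $576.00 + 19.55% × $2,687.00 = $1,101.31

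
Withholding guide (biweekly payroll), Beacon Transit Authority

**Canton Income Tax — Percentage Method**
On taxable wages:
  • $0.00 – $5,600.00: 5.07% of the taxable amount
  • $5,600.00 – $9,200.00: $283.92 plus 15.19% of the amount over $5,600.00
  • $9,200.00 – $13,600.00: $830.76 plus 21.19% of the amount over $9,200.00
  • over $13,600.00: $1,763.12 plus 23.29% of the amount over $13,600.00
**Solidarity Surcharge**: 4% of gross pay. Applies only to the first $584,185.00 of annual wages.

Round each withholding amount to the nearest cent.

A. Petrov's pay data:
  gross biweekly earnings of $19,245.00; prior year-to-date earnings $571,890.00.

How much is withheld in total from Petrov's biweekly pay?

Canton Income Tax: taxable = $19,245.00
  $1,763.12 + 23.29% × ($19,245.00 − $13,600.00) = $1,763.12 + 23.29% × $5,645.00 = $3,077.84
Solidarity Surcharge: cap $584,185.00 − YTD $571,890.00 = $12,295.00 subject; 4% × $12,295.00 = $491.80
Total: $3,077.84 + $491.80 = $3,569.64

$3,569.64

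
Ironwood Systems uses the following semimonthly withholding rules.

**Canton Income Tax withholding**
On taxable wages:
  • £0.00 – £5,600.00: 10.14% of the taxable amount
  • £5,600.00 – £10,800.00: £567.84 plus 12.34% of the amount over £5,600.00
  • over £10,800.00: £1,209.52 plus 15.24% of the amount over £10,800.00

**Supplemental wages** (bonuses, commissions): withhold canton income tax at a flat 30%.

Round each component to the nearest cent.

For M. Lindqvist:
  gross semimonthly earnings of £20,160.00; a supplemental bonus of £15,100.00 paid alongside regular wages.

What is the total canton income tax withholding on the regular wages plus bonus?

£7,165.98

Canton Income Tax: taxable = £20,160.00
  £1,209.52 + 15.24% × (£20,160.00 − £10,800.00) = £1,209.52 + 15.24% × £9,360.00 = £2,635.98
Supplemental (30% flat on bonus): 30% × £15,100.00 = £4,530.00
Total canton income tax: £2,635.98 + £4,530.00 = £7,165.98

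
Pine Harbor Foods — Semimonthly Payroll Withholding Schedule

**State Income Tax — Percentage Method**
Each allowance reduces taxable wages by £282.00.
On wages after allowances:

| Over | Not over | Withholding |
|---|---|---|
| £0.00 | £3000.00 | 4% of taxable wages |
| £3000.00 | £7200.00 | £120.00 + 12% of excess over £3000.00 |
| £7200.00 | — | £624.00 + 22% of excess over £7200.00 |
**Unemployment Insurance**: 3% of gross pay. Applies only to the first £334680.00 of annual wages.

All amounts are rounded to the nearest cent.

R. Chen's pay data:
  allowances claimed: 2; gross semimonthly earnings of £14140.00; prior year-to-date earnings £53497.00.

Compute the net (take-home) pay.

£11689.08

State Income Tax: taxable = £14140.00 − 2×£282.00 = £13576.00
  £624.00 + 22% × (£13576.00 − £7200.00) = £624.00 + 22% × £6376.00 = £2026.72
Unemployment Insurance: 3% × £14140.00 = £424.20
Total withheld: £2026.72 + £424.20 = £2450.92
Net pay: £14140.00 − £2450.92 = £11689.08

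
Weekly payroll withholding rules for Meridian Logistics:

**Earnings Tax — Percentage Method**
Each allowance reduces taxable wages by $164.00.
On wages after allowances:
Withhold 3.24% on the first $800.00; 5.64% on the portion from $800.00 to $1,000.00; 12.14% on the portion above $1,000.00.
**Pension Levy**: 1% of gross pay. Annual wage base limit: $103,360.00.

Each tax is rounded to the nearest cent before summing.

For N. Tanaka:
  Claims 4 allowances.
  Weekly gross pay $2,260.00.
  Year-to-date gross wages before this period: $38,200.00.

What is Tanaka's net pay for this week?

$2,126.87

Earnings Tax: taxable = $2,260.00 − 4×$164.00 = $1,604.00
  $37.20 + 12.14% × ($1,604.00 − $1,000.00) = $37.20 + 12.14% × $604.00 = $110.53
Pension Levy: 1% × $2,260.00 = $22.60
Total withheld: $110.53 + $22.60 = $133.13
Net pay: $2,260.00 − $133.13 = $2,126.87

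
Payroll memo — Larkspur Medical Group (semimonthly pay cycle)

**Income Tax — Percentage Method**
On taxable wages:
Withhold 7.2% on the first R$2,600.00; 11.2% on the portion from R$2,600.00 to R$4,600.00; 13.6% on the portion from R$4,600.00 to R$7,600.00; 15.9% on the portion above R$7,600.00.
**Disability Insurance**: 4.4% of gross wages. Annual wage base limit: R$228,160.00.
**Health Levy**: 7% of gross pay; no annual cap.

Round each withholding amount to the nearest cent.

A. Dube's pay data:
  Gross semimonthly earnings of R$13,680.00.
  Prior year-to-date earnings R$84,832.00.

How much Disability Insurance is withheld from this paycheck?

R$601.92

Disability Insurance: 4.4% × R$13,680.00 = R$601.92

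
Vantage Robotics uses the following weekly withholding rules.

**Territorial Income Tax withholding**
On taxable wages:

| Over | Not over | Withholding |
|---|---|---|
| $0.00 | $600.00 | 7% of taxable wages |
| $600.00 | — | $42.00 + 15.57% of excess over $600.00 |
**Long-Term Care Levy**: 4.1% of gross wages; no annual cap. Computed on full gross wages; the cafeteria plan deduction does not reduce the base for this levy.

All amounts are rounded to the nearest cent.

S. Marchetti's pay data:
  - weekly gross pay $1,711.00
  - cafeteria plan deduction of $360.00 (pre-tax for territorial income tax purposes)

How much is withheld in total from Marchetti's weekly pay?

$229.08

Territorial Income Tax: taxable = $1,711.00 − $360.00 = $1,351.00
  $42.00 + 15.57% × ($1,351.00 − $600.00) = $42.00 + 15.57% × $751.00 = $158.93
Long-Term Care Levy: 4.1% × $1,711.00 = $70.15
Total: $158.93 + $70.15 = $229.08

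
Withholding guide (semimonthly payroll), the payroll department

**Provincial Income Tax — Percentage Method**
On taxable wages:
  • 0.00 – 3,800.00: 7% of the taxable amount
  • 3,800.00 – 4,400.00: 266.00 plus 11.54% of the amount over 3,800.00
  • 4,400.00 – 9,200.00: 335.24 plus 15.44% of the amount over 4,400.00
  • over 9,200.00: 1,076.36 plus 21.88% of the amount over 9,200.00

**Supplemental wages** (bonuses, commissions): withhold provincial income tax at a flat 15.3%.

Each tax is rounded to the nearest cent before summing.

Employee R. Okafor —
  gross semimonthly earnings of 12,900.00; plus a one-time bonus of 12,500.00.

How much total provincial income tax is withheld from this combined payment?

Provincial Income Tax: taxable = 12,900.00
  1,076.36 + 21.88% × (12,900.00 − 9,200.00) = 1,076.36 + 21.88% × 3,700.00 = 1,885.92
Supplemental (15.3% flat on bonus): 15.3% × 12,500.00 = 1,912.50
Total provincial income tax: 1,885.92 + 1,912.50 = 3,798.42

3,798.42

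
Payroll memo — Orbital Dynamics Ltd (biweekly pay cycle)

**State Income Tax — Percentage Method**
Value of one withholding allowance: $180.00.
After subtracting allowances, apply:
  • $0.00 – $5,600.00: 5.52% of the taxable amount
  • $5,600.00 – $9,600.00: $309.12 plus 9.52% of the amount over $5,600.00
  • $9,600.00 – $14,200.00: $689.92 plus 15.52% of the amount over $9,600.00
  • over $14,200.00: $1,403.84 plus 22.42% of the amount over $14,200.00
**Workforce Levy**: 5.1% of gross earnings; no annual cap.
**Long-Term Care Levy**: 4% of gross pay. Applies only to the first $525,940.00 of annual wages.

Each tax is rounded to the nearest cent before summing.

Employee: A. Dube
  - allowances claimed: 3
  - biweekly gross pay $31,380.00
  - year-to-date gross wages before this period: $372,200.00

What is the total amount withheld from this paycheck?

$7,990.11

State Income Tax: taxable = $31,380.00 − 3×$180.00 = $30,840.00
  $1,403.84 + 22.42% × ($30,840.00 − $14,200.00) = $1,403.84 + 22.42% × $16,640.00 = $5,134.53
Workforce Levy: 5.1% × $31,380.00 = $1,600.38
Long-Term Care Levy: 4% × $31,380.00 = $1,255.20
Total: $5,134.53 + $1,600.38 + $1,255.20 = $7,990.11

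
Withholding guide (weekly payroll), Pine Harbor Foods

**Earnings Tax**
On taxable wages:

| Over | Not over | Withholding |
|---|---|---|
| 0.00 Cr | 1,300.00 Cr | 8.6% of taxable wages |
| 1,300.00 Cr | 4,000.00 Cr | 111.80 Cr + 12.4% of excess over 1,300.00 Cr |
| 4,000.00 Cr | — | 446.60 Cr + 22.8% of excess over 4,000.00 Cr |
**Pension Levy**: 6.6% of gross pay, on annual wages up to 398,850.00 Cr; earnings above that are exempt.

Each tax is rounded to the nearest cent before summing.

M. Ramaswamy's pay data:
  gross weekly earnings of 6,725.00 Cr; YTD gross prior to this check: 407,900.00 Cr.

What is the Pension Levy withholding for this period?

Pension Levy: YTD 407,900.00 Cr ≥ cap 398,850.00 Cr → 0.00 Cr

0.00 Cr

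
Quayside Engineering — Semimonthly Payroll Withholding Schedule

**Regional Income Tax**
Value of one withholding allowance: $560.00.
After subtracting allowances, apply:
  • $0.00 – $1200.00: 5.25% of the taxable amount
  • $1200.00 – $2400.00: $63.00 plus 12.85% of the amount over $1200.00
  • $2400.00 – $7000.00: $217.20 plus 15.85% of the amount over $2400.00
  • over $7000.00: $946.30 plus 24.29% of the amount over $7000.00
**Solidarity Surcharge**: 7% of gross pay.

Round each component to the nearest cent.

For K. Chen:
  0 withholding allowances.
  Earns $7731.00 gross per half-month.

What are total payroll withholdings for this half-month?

Regional Income Tax: taxable = $7731.00
  $946.30 + 24.29% × ($7731.00 − $7000.00) = $946.30 + 24.29% × $731.00 = $1123.86
Solidarity Surcharge: 7% × $7731.00 = $541.17
Total: $1123.86 + $541.17 = $1665.03

$1665.03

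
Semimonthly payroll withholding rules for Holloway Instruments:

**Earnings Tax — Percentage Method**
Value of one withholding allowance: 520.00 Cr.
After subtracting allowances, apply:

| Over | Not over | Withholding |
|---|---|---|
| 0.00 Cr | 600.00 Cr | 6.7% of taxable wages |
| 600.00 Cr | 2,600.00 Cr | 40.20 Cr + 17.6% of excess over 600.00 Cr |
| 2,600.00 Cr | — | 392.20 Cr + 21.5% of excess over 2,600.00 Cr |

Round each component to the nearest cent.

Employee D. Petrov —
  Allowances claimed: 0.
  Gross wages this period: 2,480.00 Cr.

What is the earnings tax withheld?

371.08 Cr

Earnings Tax: taxable = 2,480.00 Cr
  40.20 Cr + 17.6% × (2,480.00 Cr − 600.00 Cr) = 40.20 Cr + 17.6% × 1,880.00 Cr = 371.08 Cr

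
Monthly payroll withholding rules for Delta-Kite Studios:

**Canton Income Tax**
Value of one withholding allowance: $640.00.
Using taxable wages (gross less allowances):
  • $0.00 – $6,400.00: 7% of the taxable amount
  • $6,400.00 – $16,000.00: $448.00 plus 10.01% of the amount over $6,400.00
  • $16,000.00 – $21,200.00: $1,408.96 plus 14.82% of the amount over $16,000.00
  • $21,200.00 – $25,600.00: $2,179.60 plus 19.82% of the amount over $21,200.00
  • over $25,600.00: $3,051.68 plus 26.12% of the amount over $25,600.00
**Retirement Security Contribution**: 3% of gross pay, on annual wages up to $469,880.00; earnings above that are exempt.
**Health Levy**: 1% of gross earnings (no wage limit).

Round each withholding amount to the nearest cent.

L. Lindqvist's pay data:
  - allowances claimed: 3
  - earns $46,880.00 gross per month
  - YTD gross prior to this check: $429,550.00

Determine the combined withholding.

$9,787.21

Canton Income Tax: taxable = $46,880.00 − 3×$640.00 = $44,960.00
  $3,051.68 + 26.12% × ($44,960.00 − $25,600.00) = $3,051.68 + 26.12% × $19,360.00 = $8,108.51
Retirement Security Contribution: cap $469,880.00 − YTD $429,550.00 = $40,330.00 subject; 3% × $40,330.00 = $1,209.90
Health Levy: 1% × $46,880.00 = $468.80
Total: $8,108.51 + $1,209.90 + $468.80 = $9,787.21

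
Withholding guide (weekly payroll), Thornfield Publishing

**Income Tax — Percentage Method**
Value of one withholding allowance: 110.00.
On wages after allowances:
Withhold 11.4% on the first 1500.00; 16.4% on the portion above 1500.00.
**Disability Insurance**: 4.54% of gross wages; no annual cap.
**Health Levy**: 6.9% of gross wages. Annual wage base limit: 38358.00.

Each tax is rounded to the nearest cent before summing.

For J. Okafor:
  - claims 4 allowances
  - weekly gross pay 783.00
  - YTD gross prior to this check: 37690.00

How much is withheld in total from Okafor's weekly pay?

Income Tax: taxable = 783.00 − 4×110.00 = 343.00
  11.4% × 343.00 = 39.10
Disability Insurance: 4.54% × 783.00 = 35.55
Health Levy: cap 38358.00 − YTD 37690.00 = 668.00 subject; 6.9% × 668.00 = 46.09
Total: 39.10 + 35.55 + 46.09 = 120.74

120.74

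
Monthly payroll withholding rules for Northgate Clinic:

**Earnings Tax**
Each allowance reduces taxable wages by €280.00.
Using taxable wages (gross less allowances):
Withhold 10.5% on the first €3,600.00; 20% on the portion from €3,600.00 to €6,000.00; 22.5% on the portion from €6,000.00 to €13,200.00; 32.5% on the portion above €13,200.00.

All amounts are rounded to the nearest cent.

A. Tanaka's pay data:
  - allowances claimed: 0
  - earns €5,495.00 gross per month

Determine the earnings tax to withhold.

€757.00

Earnings Tax: taxable = €5,495.00
  €378.00 + 20% × (€5,495.00 − €3,600.00) = €378.00 + 20% × €1,895.00 = €757.00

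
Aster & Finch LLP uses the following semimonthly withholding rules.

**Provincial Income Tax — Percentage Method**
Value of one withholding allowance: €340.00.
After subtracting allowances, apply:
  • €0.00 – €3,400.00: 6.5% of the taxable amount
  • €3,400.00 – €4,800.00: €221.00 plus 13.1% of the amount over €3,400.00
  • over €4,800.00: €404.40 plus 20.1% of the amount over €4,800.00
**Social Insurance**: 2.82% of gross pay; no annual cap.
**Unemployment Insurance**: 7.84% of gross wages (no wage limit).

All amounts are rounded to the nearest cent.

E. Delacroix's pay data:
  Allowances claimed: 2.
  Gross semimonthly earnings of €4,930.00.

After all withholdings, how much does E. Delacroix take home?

Provincial Income Tax: taxable = €4,930.00 − 2×€340.00 = €4,250.00
  €221.00 + 13.1% × (€4,250.00 − €3,400.00) = €221.00 + 13.1% × €850.00 = €332.35
Social Insurance: 2.82% × €4,930.00 = €139.03
Unemployment Insurance: 7.84% × €4,930.00 = €386.51
Total withheld: €332.35 + €139.03 + €386.51 = €857.89
Net pay: €4,930.00 − €857.89 = €4,072.11

€4,072.11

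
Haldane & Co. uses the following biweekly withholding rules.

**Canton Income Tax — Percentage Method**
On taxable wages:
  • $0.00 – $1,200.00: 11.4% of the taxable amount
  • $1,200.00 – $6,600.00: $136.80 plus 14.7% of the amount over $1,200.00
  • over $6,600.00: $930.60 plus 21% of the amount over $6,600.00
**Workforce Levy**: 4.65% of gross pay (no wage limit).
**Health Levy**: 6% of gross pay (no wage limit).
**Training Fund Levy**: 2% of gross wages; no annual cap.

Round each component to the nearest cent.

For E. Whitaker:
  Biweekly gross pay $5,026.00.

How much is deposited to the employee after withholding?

Canton Income Tax: taxable = $5,026.00
  $136.80 + 14.7% × ($5,026.00 − $1,200.00) = $136.80 + 14.7% × $3,826.00 = $699.22
Workforce Levy: 4.65% × $5,026.00 = $233.71
Health Levy: 6% × $5,026.00 = $301.56
Training Fund Levy: 2% × $5,026.00 = $100.52
Total withheld: $699.22 + $233.71 + $301.56 + $100.52 = $1,335.01
Net pay: $5,026.00 − $1,335.01 = $3,690.99

$3,690.99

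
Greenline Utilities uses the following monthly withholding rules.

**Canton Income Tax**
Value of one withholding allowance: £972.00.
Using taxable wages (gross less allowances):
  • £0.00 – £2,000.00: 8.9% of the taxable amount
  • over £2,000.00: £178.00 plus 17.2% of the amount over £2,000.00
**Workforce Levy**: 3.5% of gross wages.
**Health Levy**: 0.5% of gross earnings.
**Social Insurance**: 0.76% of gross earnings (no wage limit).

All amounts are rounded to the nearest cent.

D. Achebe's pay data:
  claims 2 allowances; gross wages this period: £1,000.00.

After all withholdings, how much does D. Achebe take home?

£952.40

Canton Income Tax: taxable = £1,000.00 − 2×£972.00 = £-944.00
  Taxable ≤ 0 → £0.00
Workforce Levy: 3.5% × £1,000.00 = £35.00
Health Levy: 0.5% × £1,000.00 = £5.00
Social Insurance: 0.76% × £1,000.00 = £7.60
Total withheld: £0.00 + £35.00 + £5.00 + £7.60 = £47.60
Net pay: £1,000.00 − £47.60 = £952.40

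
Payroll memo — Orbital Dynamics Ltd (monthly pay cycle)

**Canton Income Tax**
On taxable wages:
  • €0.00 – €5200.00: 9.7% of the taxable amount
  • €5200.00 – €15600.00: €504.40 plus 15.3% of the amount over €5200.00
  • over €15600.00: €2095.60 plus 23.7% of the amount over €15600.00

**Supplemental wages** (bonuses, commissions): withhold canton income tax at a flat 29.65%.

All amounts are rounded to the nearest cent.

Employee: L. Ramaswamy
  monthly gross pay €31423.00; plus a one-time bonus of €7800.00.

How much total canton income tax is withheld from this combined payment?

€8158.35

Canton Income Tax: taxable = €31423.00
  €2095.60 + 23.7% × (€31423.00 − €15600.00) = €2095.60 + 23.7% × €15823.00 = €5845.65
Supplemental (29.65% flat on bonus): 29.65% × €7800.00 = €2312.70
Total canton income tax: €5845.65 + €2312.70 = €8158.35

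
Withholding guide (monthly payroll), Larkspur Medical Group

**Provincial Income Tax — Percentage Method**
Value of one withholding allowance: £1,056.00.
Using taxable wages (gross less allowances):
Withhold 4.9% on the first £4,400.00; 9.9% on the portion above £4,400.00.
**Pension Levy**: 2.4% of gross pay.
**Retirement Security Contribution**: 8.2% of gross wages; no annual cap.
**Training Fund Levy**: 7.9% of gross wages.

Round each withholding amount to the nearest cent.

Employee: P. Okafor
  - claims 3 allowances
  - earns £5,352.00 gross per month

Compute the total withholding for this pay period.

£1,097.14

Provincial Income Tax: taxable = £5,352.00 − 3×£1,056.00 = £2,184.00
  4.9% × £2,184.00 = £107.02
Pension Levy: 2.4% × £5,352.00 = £128.45
Retirement Security Contribution: 8.2% × £5,352.00 = £438.86
Training Fund Levy: 7.9% × £5,352.00 = £422.81
Total: £107.02 + £128.45 + £438.86 + £422.81 = £1,097.14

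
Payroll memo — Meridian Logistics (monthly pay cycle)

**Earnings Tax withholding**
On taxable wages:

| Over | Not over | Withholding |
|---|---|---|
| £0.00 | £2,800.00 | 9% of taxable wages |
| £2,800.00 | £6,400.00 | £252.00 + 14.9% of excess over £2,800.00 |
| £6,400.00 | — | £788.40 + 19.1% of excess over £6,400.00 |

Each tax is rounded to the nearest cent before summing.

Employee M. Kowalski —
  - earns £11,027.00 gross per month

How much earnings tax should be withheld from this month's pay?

£1,672.16

Earnings Tax: taxable = £11,027.00
  £788.40 + 19.1% × (£11,027.00 − £6,400.00) = £788.40 + 19.1% × £4,627.00 = £1,672.16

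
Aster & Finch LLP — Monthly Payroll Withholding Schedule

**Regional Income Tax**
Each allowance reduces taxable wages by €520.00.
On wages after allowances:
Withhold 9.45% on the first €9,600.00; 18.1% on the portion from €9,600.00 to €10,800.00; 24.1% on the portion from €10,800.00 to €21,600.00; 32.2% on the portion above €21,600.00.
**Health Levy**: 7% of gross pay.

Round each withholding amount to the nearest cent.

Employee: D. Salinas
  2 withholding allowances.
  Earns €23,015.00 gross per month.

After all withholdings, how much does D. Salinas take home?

Regional Income Tax: taxable = €23,015.00 − 2×€520.00 = €21,975.00
  €3,727.20 + 32.2% × (€21,975.00 − €21,600.00) = €3,727.20 + 32.2% × €375.00 = €3,847.95
Health Levy: 7% × €23,015.00 = €1,611.05
Total withheld: €3,847.95 + €1,611.05 = €5,459.00
Net pay: €23,015.00 − €5,459.00 = €17,556.00

€17,556.00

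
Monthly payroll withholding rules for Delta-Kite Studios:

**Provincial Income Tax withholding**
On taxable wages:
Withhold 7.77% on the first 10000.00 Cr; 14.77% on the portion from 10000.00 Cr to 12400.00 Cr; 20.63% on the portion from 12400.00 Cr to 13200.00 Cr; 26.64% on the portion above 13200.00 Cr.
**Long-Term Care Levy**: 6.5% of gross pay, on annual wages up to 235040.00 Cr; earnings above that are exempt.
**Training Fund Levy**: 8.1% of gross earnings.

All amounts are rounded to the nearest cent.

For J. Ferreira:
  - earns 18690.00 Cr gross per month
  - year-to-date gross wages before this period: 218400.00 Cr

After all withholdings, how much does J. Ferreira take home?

13335.45 Cr

Provincial Income Tax: taxable = 18690.00 Cr
  1296.52 Cr + 26.64% × (18690.00 Cr − 13200.00 Cr) = 1296.52 Cr + 26.64% × 5490.00 Cr = 2759.06 Cr
Long-Term Care Levy: cap 235040.00 Cr − YTD 218400.00 Cr = 16640.00 Cr subject; 6.5% × 16640.00 Cr = 1081.60 Cr
Training Fund Levy: 8.1% × 18690.00 Cr = 1513.89 Cr
Total withheld: 2759.06 Cr + 1081.60 Cr + 1513.89 Cr = 5354.55 Cr
Net pay: 18690.00 Cr − 5354.55 Cr = 13335.45 Cr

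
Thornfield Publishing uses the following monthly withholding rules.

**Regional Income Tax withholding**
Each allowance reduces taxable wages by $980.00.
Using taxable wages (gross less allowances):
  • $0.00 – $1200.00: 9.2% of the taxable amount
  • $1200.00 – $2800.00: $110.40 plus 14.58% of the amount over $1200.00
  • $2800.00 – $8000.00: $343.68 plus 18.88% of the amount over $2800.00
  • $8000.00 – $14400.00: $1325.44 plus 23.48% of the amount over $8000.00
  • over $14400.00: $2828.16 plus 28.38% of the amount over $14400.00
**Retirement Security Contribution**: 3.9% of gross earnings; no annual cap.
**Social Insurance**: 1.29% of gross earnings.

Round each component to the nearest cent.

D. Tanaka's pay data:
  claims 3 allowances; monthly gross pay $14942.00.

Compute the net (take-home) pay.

$11901.40

Regional Income Tax: taxable = $14942.00 − 3×$980.00 = $12002.00
  $1325.44 + 23.48% × ($12002.00 − $8000.00) = $1325.44 + 23.48% × $4002.00 = $2265.11
Retirement Security Contribution: 3.9% × $14942.00 = $582.74
Social Insurance: 1.29% × $14942.00 = $192.75
Total withheld: $2265.11 + $582.74 + $192.75 = $3040.60
Net pay: $14942.00 − $3040.60 = $11901.40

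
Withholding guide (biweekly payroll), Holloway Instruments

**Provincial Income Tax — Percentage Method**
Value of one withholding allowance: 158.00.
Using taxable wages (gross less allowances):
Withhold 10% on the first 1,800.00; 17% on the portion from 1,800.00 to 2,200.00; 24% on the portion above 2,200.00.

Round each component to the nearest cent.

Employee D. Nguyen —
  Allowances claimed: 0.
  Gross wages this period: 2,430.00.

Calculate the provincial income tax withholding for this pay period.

Provincial Income Tax: taxable = 2,430.00
  248.00 + 24% × (2,430.00 − 2,200.00) = 248.00 + 24% × 230.00 = 303.20

303.20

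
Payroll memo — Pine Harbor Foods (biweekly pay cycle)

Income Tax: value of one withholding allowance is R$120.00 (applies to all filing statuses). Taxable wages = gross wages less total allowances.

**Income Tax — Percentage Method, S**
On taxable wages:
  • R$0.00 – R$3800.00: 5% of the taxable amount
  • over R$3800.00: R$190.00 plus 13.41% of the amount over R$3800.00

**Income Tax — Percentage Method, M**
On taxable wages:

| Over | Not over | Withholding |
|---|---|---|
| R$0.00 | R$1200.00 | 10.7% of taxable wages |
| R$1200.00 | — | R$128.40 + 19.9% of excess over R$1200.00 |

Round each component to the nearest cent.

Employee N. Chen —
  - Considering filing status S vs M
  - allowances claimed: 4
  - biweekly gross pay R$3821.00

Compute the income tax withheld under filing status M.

Income Tax (M): taxable = R$3821.00 − 4×R$120.00 = R$3341.00
  R$128.40 + 19.9% × (R$3341.00 − R$1200.00) = R$128.40 + 19.9% × R$2141.00 = R$554.46

R$554.46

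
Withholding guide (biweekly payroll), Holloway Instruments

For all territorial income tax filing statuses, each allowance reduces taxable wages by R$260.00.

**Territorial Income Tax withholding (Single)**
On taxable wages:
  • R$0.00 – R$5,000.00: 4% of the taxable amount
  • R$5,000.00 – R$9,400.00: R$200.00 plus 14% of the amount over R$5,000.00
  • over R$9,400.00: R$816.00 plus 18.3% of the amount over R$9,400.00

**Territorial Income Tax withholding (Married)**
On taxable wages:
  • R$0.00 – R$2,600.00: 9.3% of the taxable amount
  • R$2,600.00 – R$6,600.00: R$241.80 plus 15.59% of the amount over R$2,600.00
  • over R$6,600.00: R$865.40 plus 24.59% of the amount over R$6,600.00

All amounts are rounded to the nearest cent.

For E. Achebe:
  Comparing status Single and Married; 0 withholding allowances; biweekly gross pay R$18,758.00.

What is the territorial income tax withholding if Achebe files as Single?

R$2,528.51

Territorial Income Tax (Single): taxable = R$18,758.00
  R$816.00 + 18.3% × (R$18,758.00 − R$9,400.00) = R$816.00 + 18.3% × R$9,358.00 = R$2,528.51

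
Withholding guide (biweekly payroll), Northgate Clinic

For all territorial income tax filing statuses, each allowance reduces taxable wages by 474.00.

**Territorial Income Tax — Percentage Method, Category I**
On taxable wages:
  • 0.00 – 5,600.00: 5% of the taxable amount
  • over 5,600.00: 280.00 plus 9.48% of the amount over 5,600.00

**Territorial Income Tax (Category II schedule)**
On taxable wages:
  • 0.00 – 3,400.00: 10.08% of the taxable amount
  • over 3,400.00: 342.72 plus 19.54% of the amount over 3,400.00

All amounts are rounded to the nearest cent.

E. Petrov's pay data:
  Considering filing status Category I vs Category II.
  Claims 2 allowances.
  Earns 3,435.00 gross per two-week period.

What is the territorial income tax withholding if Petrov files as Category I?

124.35

Territorial Income Tax (Category I): taxable = 3,435.00 − 2×474.00 = 2,487.00
  5% × 2,487.00 = 124.35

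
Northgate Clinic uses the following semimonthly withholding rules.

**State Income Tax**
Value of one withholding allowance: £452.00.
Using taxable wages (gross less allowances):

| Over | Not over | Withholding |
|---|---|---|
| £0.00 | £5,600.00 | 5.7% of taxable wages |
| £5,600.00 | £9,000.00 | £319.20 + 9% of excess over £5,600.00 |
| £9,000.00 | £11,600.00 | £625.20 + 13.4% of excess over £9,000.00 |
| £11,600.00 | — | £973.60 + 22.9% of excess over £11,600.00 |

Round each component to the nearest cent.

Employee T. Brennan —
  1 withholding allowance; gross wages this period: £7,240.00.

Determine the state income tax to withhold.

£426.12

State Income Tax: taxable = £7,240.00 − 1×£452.00 = £6,788.00
  £319.20 + 9% × (£6,788.00 − £5,600.00) = £319.20 + 9% × £1,188.00 = £426.12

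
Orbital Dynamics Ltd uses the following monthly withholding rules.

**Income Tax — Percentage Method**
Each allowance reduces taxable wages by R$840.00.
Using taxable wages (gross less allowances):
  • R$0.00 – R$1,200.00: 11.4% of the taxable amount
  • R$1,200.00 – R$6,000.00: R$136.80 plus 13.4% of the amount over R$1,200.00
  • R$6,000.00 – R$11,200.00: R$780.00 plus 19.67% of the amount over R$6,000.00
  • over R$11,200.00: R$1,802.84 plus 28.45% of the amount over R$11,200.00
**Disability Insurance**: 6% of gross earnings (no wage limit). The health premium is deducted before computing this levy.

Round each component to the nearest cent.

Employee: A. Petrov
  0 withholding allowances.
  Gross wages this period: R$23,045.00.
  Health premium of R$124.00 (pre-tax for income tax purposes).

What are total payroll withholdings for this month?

Income Tax: taxable = R$23,045.00 − R$124.00 = R$22,921.00
  R$1,802.84 + 28.45% × (R$22,921.00 − R$11,200.00) = R$1,802.84 + 28.45% × R$11,721.00 = R$5,137.46
Disability Insurance: 6% × R$22,921.00 = R$1,375.26
Total: R$5,137.46 + R$1,375.26 = R$6,512.72

R$6,512.72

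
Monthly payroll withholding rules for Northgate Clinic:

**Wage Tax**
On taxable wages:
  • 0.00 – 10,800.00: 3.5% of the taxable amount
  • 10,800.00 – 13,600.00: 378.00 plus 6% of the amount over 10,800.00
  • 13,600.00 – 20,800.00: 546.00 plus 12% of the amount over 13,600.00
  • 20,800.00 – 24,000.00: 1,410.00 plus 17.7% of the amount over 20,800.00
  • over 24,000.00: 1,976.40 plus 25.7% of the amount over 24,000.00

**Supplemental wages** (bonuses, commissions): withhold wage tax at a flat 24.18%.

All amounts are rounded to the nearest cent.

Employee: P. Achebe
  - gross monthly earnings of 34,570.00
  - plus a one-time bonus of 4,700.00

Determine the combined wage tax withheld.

Wage Tax: taxable = 34,570.00
  1,976.40 + 25.7% × (34,570.00 − 24,000.00) = 1,976.40 + 25.7% × 10,570.00 = 4,692.89
Supplemental (24.18% flat on bonus): 24.18% × 4,700.00 = 1,136.46
Total wage tax: 4,692.89 + 1,136.46 = 5,829.35

5,829.35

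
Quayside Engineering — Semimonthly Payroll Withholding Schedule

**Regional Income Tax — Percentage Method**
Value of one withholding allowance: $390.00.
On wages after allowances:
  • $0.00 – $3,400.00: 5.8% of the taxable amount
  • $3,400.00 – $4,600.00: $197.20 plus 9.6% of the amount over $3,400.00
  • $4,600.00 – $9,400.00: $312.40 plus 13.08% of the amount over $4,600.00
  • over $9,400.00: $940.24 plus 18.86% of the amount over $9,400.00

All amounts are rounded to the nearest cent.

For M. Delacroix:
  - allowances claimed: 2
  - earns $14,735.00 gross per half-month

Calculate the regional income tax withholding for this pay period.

Regional Income Tax: taxable = $14,735.00 − 2×$390.00 = $13,955.00
  $940.24 + 18.86% × ($13,955.00 − $9,400.00) = $940.24 + 18.86% × $4,555.00 = $1,799.31

$1,799.31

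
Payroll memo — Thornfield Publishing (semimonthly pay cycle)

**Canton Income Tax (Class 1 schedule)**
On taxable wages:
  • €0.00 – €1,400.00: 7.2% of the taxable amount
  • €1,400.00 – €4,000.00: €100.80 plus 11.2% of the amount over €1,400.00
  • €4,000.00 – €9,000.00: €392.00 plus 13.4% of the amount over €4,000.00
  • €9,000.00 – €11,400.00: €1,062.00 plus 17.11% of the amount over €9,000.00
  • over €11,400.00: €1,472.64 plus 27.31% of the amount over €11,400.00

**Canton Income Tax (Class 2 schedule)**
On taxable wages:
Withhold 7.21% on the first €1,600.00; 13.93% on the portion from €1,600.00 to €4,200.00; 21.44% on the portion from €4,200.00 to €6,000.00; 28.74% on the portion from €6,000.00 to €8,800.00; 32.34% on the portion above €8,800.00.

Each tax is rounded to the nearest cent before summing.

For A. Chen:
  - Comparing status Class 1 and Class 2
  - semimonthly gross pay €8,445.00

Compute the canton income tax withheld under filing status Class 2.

€1,566.15

Canton Income Tax (Class 2): taxable = €8,445.00
  €863.46 + 28.74% × (€8,445.00 − €6,000.00) = €863.46 + 28.74% × €2,445.00 = €1,566.15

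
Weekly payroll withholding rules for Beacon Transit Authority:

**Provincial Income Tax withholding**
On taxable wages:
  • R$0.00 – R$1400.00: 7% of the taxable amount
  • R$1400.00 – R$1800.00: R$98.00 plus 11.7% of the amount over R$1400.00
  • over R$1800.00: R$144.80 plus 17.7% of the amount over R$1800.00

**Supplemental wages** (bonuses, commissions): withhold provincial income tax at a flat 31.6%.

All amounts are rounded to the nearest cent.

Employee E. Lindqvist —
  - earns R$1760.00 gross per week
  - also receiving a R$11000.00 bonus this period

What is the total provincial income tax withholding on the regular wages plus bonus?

R$3616.12

Provincial Income Tax: taxable = R$1760.00
  R$98.00 + 11.7% × (R$1760.00 − R$1400.00) = R$98.00 + 11.7% × R$360.00 = R$140.12
Supplemental (31.6% flat on bonus): 31.6% × R$11000.00 = R$3476.00
Total provincial income tax: R$140.12 + R$3476.00 = R$3616.12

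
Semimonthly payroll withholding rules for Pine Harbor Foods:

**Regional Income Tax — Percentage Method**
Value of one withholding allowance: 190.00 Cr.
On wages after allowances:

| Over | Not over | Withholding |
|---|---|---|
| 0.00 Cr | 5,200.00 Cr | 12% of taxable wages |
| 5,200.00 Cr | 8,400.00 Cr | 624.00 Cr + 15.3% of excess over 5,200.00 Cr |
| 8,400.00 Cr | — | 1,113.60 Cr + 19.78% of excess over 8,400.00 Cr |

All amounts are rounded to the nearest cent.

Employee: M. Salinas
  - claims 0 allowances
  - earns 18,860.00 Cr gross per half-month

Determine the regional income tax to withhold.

Regional Income Tax: taxable = 18,860.00 Cr
  1,113.60 Cr + 19.78% × (18,860.00 Cr − 8,400.00 Cr) = 1,113.60 Cr + 19.78% × 10,460.00 Cr = 3,182.59 Cr

3,182.59 Cr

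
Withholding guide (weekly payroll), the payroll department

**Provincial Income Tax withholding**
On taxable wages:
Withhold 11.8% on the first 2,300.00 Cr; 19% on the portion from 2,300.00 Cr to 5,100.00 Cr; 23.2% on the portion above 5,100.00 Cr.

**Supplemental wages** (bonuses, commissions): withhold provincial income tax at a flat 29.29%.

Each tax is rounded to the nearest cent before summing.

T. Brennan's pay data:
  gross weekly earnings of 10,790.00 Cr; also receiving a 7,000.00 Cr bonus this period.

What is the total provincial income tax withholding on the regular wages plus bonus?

4,173.78 Cr

Provincial Income Tax: taxable = 10,790.00 Cr
  803.40 Cr + 23.2% × (10,790.00 Cr − 5,100.00 Cr) = 803.40 Cr + 23.2% × 5,690.00 Cr = 2,123.48 Cr
Supplemental (29.29% flat on bonus): 29.29% × 7,000.00 Cr = 2,050.30 Cr
Total provincial income tax: 2,123.48 Cr + 2,050.30 Cr = 4,173.78 Cr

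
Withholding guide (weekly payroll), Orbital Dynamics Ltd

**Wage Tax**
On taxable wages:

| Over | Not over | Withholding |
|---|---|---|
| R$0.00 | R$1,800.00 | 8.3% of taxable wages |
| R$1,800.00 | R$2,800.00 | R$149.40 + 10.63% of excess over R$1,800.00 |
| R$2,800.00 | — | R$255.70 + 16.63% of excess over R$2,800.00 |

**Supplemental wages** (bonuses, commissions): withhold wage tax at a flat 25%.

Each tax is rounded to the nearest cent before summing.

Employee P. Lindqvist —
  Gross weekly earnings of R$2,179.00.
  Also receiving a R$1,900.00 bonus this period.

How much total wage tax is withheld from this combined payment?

R$664.69

Wage Tax: taxable = R$2,179.00
  R$149.40 + 10.63% × (R$2,179.00 − R$1,800.00) = R$149.40 + 10.63% × R$379.00 = R$189.69
Supplemental (25% flat on bonus): 25% × R$1,900.00 = R$475.00
Total wage tax: R$189.69 + R$475.00 = R$664.69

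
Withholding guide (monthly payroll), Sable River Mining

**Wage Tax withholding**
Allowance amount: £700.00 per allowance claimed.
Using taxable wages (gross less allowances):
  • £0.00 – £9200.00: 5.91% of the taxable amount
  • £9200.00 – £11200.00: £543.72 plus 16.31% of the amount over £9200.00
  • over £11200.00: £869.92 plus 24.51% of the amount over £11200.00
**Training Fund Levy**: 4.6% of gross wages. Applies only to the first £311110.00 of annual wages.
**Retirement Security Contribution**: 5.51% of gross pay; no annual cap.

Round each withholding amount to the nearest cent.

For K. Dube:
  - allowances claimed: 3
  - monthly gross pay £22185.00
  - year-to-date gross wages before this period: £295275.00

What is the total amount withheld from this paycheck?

£4998.43

Wage Tax: taxable = £22185.00 − 3×£700.00 = £20085.00
  £869.92 + 24.51% × (£20085.00 − £11200.00) = £869.92 + 24.51% × £8885.00 = £3047.63
Training Fund Levy: cap £311110.00 − YTD £295275.00 = £15835.00 subject; 4.6% × £15835.00 = £728.41
Retirement Security Contribution: 5.51% × £22185.00 = £1222.39
Total: £3047.63 + £728.41 + £1222.39 = £4998.43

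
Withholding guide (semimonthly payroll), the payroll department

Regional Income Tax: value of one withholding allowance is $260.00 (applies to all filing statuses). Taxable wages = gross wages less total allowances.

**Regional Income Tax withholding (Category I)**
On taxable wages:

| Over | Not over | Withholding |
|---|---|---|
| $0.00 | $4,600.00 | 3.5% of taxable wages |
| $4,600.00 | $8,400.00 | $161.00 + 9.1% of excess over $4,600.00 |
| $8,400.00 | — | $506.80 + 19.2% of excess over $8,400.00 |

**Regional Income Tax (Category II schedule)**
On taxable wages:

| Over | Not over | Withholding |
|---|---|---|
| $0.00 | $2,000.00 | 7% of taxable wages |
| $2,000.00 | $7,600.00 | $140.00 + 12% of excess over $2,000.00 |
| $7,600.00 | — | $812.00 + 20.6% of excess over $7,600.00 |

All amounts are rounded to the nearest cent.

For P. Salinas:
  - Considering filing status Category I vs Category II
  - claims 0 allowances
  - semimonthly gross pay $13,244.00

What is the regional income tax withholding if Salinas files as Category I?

Regional Income Tax (Category I): taxable = $13,244.00
  $506.80 + 19.2% × ($13,244.00 − $8,400.00) = $506.80 + 19.2% × $4,844.00 = $1,436.85

$1,436.85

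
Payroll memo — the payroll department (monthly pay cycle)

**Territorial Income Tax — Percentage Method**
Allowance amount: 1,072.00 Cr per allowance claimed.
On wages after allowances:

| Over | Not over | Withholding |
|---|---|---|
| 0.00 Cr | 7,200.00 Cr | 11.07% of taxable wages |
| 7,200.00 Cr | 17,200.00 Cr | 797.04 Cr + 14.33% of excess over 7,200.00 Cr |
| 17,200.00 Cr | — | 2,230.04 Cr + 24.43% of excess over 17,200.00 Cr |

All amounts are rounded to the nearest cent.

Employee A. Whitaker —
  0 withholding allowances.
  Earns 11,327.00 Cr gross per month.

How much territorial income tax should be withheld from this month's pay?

Territorial Income Tax: taxable = 11,327.00 Cr
  797.04 Cr + 14.33% × (11,327.00 Cr − 7,200.00 Cr) = 797.04 Cr + 14.33% × 4,127.00 Cr = 1,388.44 Cr

1,388.44 Cr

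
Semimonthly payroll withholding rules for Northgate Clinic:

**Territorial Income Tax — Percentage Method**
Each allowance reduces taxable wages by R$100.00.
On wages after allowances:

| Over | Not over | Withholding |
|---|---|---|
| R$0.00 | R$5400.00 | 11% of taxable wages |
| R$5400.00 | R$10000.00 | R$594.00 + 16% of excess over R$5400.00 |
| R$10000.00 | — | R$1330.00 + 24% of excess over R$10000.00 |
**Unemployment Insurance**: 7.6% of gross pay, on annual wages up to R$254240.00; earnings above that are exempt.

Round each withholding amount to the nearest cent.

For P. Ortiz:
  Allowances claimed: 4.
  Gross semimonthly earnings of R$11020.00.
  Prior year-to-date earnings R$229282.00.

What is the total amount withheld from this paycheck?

R$2316.32

Territorial Income Tax: taxable = R$11020.00 − 4×R$100.00 = R$10620.00
  R$1330.00 + 24% × (R$10620.00 − R$10000.00) = R$1330.00 + 24% × R$620.00 = R$1478.80
Unemployment Insurance: 7.6% × R$11020.00 = R$837.52
Total: R$1478.80 + R$837.52 = R$2316.32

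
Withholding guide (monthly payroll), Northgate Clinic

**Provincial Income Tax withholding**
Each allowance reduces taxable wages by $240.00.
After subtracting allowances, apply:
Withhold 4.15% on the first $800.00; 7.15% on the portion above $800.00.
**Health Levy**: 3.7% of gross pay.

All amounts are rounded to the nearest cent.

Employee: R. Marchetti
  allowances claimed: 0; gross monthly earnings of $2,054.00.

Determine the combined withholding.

$198.86

Provincial Income Tax: taxable = $2,054.00
  $33.20 + 7.15% × ($2,054.00 − $800.00) = $33.20 + 7.15% × $1,254.00 = $122.86
Health Levy: 3.7% × $2,054.00 = $76.00
Total: $122.86 + $76.00 = $198.86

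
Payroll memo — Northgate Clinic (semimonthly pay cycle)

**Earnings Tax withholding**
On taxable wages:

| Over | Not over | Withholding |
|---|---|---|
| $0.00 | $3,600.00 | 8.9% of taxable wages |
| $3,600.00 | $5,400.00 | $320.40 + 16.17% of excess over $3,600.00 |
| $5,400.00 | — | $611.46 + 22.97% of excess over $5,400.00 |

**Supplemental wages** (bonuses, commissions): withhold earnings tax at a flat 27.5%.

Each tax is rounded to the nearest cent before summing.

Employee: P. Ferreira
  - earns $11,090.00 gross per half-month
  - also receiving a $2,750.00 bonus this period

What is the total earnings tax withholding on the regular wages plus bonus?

$2,674.70

Earnings Tax: taxable = $11,090.00
  $611.46 + 22.97% × ($11,090.00 − $5,400.00) = $611.46 + 22.97% × $5,690.00 = $1,918.45
Supplemental (27.5% flat on bonus): 27.5% × $2,750.00 = $756.25
Total earnings tax: $1,918.45 + $756.25 = $2,674.70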